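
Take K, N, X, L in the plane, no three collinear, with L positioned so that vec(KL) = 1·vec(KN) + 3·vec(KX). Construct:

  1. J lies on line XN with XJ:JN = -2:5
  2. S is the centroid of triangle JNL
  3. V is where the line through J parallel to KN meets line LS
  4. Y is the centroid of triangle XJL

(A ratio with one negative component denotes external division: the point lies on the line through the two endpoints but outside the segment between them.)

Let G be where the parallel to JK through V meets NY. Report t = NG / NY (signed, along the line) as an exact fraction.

t = -15/13

Work in coordinates with K = (0, 0), N = (1, 0), X = (0, 1), L = (1, 3).
1. J lies on line XN with XJ:JN = -2:5 ⇒ J = (-2/3, 5/3)
2. S is the centroid of triangle JNL ⇒ S = (4/9, 14/9)
3. V is where the line through J parallel to KN meets line LS ⇒ V = (19/39, 5/3)
4. Y is the centroid of triangle XJL ⇒ Y = (1/9, 17/9)
through V parallel to JK: direction (2/3, -5/3); meets NY at G = (79/39, -85/39)
G = N + t·(Y−N) with t = -15/13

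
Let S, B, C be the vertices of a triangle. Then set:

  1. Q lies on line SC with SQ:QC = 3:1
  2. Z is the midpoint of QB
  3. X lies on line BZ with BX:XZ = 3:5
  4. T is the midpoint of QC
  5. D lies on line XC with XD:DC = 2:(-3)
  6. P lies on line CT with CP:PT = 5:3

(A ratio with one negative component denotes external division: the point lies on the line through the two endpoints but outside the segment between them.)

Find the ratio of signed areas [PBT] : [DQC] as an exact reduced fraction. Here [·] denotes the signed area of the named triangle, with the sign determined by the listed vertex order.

Assign S = (0, 0), B = (1, 0), C = (0, 1) — the answer is frame-independent, so this choice is without loss of generality.
1. Q lies on line SC with SQ:QC = 3:1 ⇒ Q = (0, 3/4)
2. Z is the midpoint of QB ⇒ Z = (1/2, 3/8)
3. X lies on line BZ with BX:XZ = 3:5 ⇒ X = (13/16, 9/64)
4. T is the midpoint of QC ⇒ T = (0, 7/8)
5. D lies on line XC with XD:DC = 2:(-3) ⇒ D = (39/16, -101/64)
6. P lies on line CT with CP:PT = 5:3 ⇒ P = (0, 59/64)
2·[PBT] = -3/64, 2·[DQC] = -39/64
[PBT]:[DQC] = -3/64:-39/64 = 1/13

[PBT]:[DQC] = 1/13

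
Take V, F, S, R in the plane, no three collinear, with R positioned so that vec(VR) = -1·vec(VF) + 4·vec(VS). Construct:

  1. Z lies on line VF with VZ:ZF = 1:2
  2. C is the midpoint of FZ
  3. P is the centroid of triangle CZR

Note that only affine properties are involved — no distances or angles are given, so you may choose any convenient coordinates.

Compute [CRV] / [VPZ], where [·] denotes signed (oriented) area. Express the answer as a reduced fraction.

Choose coordinates V = (0, 0), F = (1, 0), S = (0, 1), R = (-1, 4).
1. Z lies on line VF with VZ:ZF = 1:2 ⇒ Z = (1/3, 0)
2. C is the midpoint of FZ ⇒ C = (2/3, 0)
3. P is the centroid of triangle CZR ⇒ P = (0, 4/3)
2·[CRV] = 8/3, 2·[VPZ] = -4/9
[CRV]:[VPZ] = 8/3:-4/9 = -6

[CRV]:[VPZ] = -6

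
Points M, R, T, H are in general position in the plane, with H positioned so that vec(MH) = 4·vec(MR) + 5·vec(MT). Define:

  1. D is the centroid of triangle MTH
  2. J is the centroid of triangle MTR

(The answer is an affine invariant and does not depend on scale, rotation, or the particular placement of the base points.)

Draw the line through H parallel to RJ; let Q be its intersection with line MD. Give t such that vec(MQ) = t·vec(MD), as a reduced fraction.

t = 21/8

Work in coordinates with M = (0, 0), R = (1, 0), T = (0, 1), H = (4, 5).
1. D is the centroid of triangle MTH ⇒ D = (4/3, 2)
2. J is the centroid of triangle MTR ⇒ J = (1/3, 1/3)
through H parallel to RJ: direction (-2/3, 1/3); meets MD at Q = (7/2, 21/4)
Q = M + t·(D−M) with t = 21/8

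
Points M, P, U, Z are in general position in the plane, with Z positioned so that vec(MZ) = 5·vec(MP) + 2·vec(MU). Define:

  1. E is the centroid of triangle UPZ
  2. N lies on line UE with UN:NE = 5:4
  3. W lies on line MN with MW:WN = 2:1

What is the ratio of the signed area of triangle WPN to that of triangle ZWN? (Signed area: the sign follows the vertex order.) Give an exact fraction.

Work in coordinates with M = (0, 0), P = (1, 0), U = (0, 1), Z = (5, 2).
1. E is the centroid of triangle UPZ ⇒ E = (2, 1)
2. N lies on line UE with UN:NE = 5:4 ⇒ N = (10/9, 1)
3. W lies on line MN with MW:WN = 2:1 ⇒ W = (20/27, 2/3)
2·[WPN] = 1/3, 2·[ZWN] = -25/27
[WPN]:[ZWN] = 1/3:-25/27 = -9/25

[WPN]:[ZWN] = -9/25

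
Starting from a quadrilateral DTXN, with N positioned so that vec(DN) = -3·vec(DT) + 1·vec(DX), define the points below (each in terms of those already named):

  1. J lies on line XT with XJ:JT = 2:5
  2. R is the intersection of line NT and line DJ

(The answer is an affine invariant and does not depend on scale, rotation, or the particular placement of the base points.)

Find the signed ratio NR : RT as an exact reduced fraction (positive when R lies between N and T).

Choose coordinates D = (0, 0), T = (1, 0), X = (0, 1), N = (-3, 1).
1. J lies on line XT with XJ:JT = 2:5 ⇒ J = (2/7, 5/7)
2. R is the intersection of line NT and line DJ ⇒ R = (1/11, 5/22)
R = N + t·(T−N) with t = 17/22, so NR:RT = t:(1−t) = 17/22:5/22

NR:RT = 17/5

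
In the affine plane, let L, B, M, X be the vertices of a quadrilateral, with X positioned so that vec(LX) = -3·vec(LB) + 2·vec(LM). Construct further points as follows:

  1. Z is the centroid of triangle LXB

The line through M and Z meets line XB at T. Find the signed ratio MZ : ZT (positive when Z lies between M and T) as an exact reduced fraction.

MZ:ZT = -4

Work in coordinates with L = (0, 0), B = (1, 0), M = (0, 1), X = (-3, 2).
1. Z is the centroid of triangle LXB ⇒ Z = (-2/3, 2/3)
line MZ meets XB at T = (-1/2, 3/4)
Z = M + t·(T−M) with t = 4/3, so MZ:ZT = 4/3:-1/3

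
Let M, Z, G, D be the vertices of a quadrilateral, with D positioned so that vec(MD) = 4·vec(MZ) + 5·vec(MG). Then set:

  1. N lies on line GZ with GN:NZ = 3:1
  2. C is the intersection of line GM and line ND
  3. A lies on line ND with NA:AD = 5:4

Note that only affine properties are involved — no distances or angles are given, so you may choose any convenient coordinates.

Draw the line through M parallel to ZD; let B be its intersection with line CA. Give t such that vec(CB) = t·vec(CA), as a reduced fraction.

t = -297/184

Set M = (0, 0), Z = (1, 0), G = (0, 1), D = (4, 5); any affine frame gives the same invariant.
1. N lies on line GZ with GN:NZ = 3:1 ⇒ N = (3/4, 1/4)
2. C is the intersection of line GM and line ND ⇒ C = (0, -11/13)
3. A lies on line ND with NA:AD = 5:4 ⇒ A = (23/9, 26/9)
through M parallel to ZD: direction (3, 5); meets CA at B = (-33/8, -55/8)
B = C + t·(A−C) with t = -297/184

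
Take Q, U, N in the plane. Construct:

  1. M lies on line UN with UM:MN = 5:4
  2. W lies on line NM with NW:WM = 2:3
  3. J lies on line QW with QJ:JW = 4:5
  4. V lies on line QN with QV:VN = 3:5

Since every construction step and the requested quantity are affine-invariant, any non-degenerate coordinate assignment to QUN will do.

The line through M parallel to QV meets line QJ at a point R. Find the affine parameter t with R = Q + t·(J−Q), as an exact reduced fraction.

t = 45/8

Set Q = (0, 0), U = (1, 0), N = (0, 1); any affine frame gives the same invariant.
1. M lies on line UN with UM:MN = 5:4 ⇒ M = (4/9, 5/9)
2. W lies on line NM with NW:WM = 2:3 ⇒ W = (8/45, 37/45)
3. J lies on line QW with QJ:JW = 4:5 ⇒ J = (32/405, 148/405)
4. V lies on line QN with QV:VN = 3:5 ⇒ V = (0, 3/8)
through M parallel to QV: direction (0, 3/8); meets QJ at R = (4/9, 37/18)
R = Q + t·(J−Q) with t = 45/8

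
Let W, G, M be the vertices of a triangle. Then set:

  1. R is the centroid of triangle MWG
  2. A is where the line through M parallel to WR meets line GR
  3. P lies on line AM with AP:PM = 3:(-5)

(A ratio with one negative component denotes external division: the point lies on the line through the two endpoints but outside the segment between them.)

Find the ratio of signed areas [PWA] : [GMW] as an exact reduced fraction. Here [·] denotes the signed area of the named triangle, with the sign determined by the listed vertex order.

Set W = (0, 0), G = (1, 0), M = (0, 1); any affine frame gives the same invariant.
1. R is the centroid of triangle MWG ⇒ R = (1/3, 1/3)
2. A is where the line through M parallel to WR meets line GR ⇒ A = (-1/3, 2/3)
3. P lies on line AM with AP:PM = 3:(-5) ⇒ P = (-5/6, 1/6)
2·[PWA] = 1/2, 2·[GMW] = 1
[PWA]:[GMW] = 1/2:1 = 1/2

[PWA]:[GMW] = 1/2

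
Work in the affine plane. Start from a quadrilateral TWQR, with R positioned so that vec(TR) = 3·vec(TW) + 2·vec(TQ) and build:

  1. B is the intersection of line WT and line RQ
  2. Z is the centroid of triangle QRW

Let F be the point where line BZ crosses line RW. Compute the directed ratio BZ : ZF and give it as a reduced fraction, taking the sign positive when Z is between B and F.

BZ:ZF = 5

Work in coordinates with T = (0, 0), W = (1, 0), Q = (0, 1), R = (3, 2).
1. B is the intersection of line WT and line RQ ⇒ B = (-3, 0)
2. Z is the centroid of triangle QRW ⇒ Z = (4/3, 1)
line BZ meets RW at F = (11/5, 6/5)
Z = B + t·(F−B) with t = 5/6, so BZ:ZF = 5/6:1/6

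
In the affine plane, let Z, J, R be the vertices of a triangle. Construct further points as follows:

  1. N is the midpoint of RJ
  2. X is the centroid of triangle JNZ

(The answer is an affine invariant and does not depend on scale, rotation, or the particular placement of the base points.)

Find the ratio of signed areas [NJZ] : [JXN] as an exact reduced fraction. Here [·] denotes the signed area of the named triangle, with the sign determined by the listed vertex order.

[NJZ]:[JXN] = 3

Set Z = (0, 0), J = (1, 0), R = (0, 1); any affine frame gives the same invariant.
1. N is the midpoint of RJ ⇒ N = (1/2, 1/2)
2. X is the centroid of triangle JNZ ⇒ X = (1/2, 1/6)
2·[NJZ] = -1/2, 2·[JXN] = -1/6
[NJZ]:[JXN] = -1/2:-1/6 = 3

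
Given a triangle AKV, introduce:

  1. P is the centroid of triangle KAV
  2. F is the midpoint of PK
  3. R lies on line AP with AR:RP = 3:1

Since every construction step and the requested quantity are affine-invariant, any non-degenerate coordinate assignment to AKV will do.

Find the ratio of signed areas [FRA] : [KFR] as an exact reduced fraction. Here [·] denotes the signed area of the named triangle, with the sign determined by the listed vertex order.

Work in coordinates with A = (0, 0), K = (1, 0), V = (0, 1).
1. P is the centroid of triangle KAV ⇒ P = (1/3, 1/3)
2. F is the midpoint of PK ⇒ F = (2/3, 1/6)
3. R lies on line AP with AR:RP = 3:1 ⇒ R = (1/4, 1/4)
2·[FRA] = 1/8, 2·[KFR] = 1/24
[FRA]:[KFR] = 1/8:1/24 = 3

[FRA]:[KFR] = 3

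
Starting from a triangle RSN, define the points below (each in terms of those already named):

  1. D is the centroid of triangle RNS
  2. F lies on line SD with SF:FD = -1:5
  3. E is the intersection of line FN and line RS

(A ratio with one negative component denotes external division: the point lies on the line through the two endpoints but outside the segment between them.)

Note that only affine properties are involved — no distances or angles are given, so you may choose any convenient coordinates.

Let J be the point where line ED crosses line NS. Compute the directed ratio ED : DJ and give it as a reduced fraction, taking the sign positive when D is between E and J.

Work in coordinates with R = (0, 0), S = (1, 0), N = (0, 1).
1. D is the centroid of triangle RNS ⇒ D = (1/3, 1/3)
2. F lies on line SD with SF:FD = -1:5 ⇒ F = (7/6, -1/12)
3. E is the intersection of line FN and line RS ⇒ E = (14/13, 0)
line ED meets NS at J = (15/16, 1/16)
D = E + t·(J−E) with t = 16/3, so ED:DJ = 16/3:-13/3

ED:DJ = -16/13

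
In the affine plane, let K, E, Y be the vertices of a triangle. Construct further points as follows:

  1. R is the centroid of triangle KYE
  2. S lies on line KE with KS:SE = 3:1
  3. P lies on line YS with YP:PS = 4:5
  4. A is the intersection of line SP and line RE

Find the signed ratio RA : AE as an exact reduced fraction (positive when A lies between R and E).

Choose coordinates K = (0, 0), E = (1, 0), Y = (0, 1).
1. R is the centroid of triangle KYE ⇒ R = (1/3, 1/3)
2. S lies on line KE with KS:SE = 3:1 ⇒ S = (3/4, 0)
3. P lies on line YS with YP:PS = 4:5 ⇒ P = (1/3, 5/9)
4. A is the intersection of line SP and line RE ⇒ A = (3/5, 1/5)
A = R + t·(E−R) with t = 2/5, so RA:AE = t:(1−t) = 2/5:3/5

RA:AE = 2/3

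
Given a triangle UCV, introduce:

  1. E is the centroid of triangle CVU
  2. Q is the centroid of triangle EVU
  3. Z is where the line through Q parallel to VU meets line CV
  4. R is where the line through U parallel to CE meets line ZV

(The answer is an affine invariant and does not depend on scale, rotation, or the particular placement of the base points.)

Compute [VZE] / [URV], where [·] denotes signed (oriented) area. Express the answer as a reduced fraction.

Set U = (0, 0), C = (1, 0), V = (0, 1); any affine frame gives the same invariant.
1. E is the centroid of triangle CVU ⇒ E = (1/3, 1/3)
2. Q is the centroid of triangle EVU ⇒ Q = (1/9, 4/9)
3. Z is where the line through Q parallel to VU meets line CV ⇒ Z = (1/9, 8/9)
4. R is where the line through U parallel to CE meets line ZV ⇒ R = (2, -1)
2·[VZE] = -1/27, 2·[URV] = 2
[VZE]:[URV] = -1/27:2 = -1/54

[VZE]:[URV] = -1/54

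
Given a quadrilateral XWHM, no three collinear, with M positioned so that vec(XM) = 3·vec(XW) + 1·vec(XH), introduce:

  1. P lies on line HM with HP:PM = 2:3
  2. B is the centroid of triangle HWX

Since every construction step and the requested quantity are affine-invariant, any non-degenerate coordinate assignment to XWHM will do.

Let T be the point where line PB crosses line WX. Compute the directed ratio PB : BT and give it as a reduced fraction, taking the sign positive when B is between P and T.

Choose coordinates X = (0, 0), W = (1, 0), H = (0, 1), M = (3, 1).
1. P lies on line HM with HP:PM = 2:3 ⇒ P = (6/5, 1)
2. B is the centroid of triangle HWX ⇒ B = (1/3, 1/3)
line PB meets WX at T = (-1/10, 0)
B = P + t·(T−P) with t = 2/3, so PB:BT = 2/3:1/3

PB:BT = 2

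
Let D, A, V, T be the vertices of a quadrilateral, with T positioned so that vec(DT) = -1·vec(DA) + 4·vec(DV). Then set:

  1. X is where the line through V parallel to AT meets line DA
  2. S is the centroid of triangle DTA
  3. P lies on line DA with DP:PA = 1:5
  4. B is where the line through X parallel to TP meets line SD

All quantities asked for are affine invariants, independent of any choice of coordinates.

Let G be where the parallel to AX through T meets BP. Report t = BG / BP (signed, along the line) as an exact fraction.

t = -4/3

Set D = (0, 0), A = (1, 0), V = (0, 1), T = (-1, 4); any affine frame gives the same invariant.
1. X is where the line through V parallel to AT meets line DA ⇒ X = (1/2, 0)
2. S is the centroid of triangle DTA ⇒ S = (0, 4/3)
3. P lies on line DA with DP:PA = 1:5 ⇒ P = (1/6, 0)
4. B is where the line through X parallel to TP meets line SD ⇒ B = (0, 12/7)
through T parallel to AX: direction (-1/2, 0); meets BP at G = (-2/9, 4)
G = B + t·(P−B) with t = -4/3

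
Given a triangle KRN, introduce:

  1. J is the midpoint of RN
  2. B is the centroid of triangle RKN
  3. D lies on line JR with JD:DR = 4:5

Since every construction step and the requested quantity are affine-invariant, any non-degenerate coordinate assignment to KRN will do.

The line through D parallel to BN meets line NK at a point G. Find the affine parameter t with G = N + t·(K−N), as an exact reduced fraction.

Work in coordinates with K = (0, 0), R = (1, 0), N = (0, 1).
1. J is the midpoint of RN ⇒ J = (1/2, 1/2)
2. B is the centroid of triangle RKN ⇒ B = (1/3, 1/3)
3. D lies on line JR with JD:DR = 4:5 ⇒ D = (13/18, 5/18)
through D parallel to BN: direction (-1/3, 2/3); meets NK at G = (0, 31/18)
G = N + t·(K−N) with t = -13/18

t = -13/18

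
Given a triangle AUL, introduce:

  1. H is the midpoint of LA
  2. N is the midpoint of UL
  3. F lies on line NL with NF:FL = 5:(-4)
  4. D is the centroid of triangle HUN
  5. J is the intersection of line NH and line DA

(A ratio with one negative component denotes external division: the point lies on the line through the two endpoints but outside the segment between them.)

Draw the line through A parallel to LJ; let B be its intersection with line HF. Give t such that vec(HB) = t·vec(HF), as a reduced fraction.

t = -3/7

Work in coordinates with A = (0, 0), U = (1, 0), L = (0, 1).
1. H is the midpoint of LA ⇒ H = (0, 1/2)
2. N is the midpoint of UL ⇒ N = (1/2, 1/2)
3. F lies on line NL with NF:FL = 5:(-4) ⇒ F = (-2, 3)
4. D is the centroid of triangle HUN ⇒ D = (1/2, 1/3)
5. J is the intersection of line NH and line DA ⇒ J = (3/4, 1/2)
through A parallel to LJ: direction (3/4, -1/2); meets HF at B = (6/7, -4/7)
B = H + t·(F−H) with t = -3/7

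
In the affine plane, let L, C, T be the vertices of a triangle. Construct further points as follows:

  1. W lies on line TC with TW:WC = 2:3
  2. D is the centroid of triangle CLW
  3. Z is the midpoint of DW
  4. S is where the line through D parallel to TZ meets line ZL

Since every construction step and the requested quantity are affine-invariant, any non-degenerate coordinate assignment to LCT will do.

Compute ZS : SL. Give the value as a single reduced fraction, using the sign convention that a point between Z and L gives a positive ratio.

ZS:SL = 2/11

Work in coordinates with L = (0, 0), C = (1, 0), T = (0, 1).
1. W lies on line TC with TW:WC = 2:3 ⇒ W = (2/5, 3/5)
2. D is the centroid of triangle CLW ⇒ D = (7/15, 1/5)
3. Z is the midpoint of DW ⇒ Z = (13/30, 2/5)
4. S is where the line through D parallel to TZ meets line ZL ⇒ S = (11/30, 22/65)
S = Z + t·(L−Z) with t = 2/13, so ZS:SL = t:(1−t) = 2/13:11/13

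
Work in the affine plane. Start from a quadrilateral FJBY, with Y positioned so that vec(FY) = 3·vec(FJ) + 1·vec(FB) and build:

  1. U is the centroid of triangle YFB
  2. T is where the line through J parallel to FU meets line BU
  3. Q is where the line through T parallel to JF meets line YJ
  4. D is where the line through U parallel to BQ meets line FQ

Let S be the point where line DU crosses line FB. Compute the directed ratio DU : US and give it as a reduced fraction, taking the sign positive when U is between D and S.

Assign F = (0, 0), J = (1, 0), B = (0, 1), Y = (3, 1) — the answer is frame-independent, so this choice is without loss of generality.
1. U is the centroid of triangle YFB ⇒ U = (1, 2/3)
2. T is where the line through J parallel to FU meets line BU ⇒ T = (5/3, 4/9)
3. Q is where the line through T parallel to JF meets line YJ ⇒ Q = (17/9, 4/9)
4. D is where the line through U parallel to BQ meets line FQ ⇒ D = (49/27, 196/459)
line DU meets FB at S = (0, 49/51)
U = D + t·(S−D) with t = 22/49, so DU:US = 22/49:27/49

DU:US = 22/27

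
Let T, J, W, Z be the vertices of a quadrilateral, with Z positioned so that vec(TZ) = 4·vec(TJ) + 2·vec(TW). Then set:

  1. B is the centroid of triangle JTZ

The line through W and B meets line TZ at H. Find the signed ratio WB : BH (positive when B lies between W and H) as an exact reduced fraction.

Assign T = (0, 0), J = (1, 0), W = (0, 1), Z = (4, 2) — the answer is frame-independent, so this choice is without loss of generality.
1. B is the centroid of triangle JTZ ⇒ B = (5/3, 2/3)
line WB meets TZ at H = (10/7, 5/7)
B = W + t·(H−W) with t = 7/6, so WB:BH = 7/6:-1/6

WB:BH = -7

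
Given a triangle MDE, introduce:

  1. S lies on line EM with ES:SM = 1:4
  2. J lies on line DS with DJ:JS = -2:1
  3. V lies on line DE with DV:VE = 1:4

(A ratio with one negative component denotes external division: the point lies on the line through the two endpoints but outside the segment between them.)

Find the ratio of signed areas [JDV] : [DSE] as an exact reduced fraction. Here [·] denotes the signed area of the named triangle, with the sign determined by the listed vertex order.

Assign M = (0, 0), D = (1, 0), E = (0, 1) — the answer is frame-independent, so this choice is without loss of generality.
1. S lies on line EM with ES:SM = 1:4 ⇒ S = (0, 4/5)
2. J lies on line DS with DJ:JS = -2:1 ⇒ J = (-1, 8/5)
3. V lies on line DE with DV:VE = 1:4 ⇒ V = (4/5, 1/5)
2·[JDV] = 2/25, 2·[DSE] = -1/5
[JDV]:[DSE] = 2/25:-1/5 = -2/5

[JDV]:[DSE] = -2/5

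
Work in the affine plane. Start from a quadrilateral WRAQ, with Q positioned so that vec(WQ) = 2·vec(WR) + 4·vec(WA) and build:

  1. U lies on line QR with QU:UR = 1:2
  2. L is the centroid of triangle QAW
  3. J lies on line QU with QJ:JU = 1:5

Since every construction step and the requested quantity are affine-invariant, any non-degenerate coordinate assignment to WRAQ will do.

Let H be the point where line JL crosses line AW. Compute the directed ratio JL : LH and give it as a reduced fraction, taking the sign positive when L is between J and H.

JL:LH = 23/12

Choose coordinates W = (0, 0), R = (1, 0), A = (0, 1), Q = (2, 4).
1. U lies on line QR with QU:UR = 1:2 ⇒ U = (5/3, 8/3)
2. L is the centroid of triangle QAW ⇒ L = (2/3, 5/3)
3. J lies on line QU with QJ:JU = 1:5 ⇒ J = (35/18, 34/9)
line JL meets AW at H = (0, 13/23)
L = J + t·(H−J) with t = 23/35, so JL:LH = 23/35:12/35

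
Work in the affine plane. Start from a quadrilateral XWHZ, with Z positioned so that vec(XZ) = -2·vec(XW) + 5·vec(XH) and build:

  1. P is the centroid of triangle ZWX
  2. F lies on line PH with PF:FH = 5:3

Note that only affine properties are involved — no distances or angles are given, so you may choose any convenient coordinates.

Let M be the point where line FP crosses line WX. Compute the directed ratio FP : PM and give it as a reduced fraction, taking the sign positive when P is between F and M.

FP:PM = -1/4

Work in coordinates with X = (0, 0), W = (1, 0), H = (0, 1), Z = (-2, 5).
1. P is the centroid of triangle ZWX ⇒ P = (-1/3, 5/3)
2. F lies on line PH with PF:FH = 5:3 ⇒ F = (-1/8, 5/4)
line FP meets WX at M = (1/2, 0)
P = F + t·(M−F) with t = -1/3, so FP:PM = -1/3:4/3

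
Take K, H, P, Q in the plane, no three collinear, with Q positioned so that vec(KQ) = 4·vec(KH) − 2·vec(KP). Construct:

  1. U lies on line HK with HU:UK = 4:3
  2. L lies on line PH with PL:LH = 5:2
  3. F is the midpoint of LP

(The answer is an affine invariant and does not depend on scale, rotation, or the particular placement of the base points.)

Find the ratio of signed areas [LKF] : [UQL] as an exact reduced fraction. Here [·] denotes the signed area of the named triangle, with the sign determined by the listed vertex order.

Set K = (0, 0), H = (1, 0), P = (0, 1), Q = (4, -2); any affine frame gives the same invariant.
1. U lies on line HK with HU:UK = 4:3 ⇒ U = (3/7, 0)
2. L lies on line PH with PL:LH = 5:2 ⇒ L = (5/7, 2/7)
3. F is the midpoint of LP ⇒ F = (5/14, 9/14)
2·[LKF] = -5/14, 2·[UQL] = 78/49
[LKF]:[UQL] = -5/14:78/49 = -35/156

[LKF]:[UQL] = -35/156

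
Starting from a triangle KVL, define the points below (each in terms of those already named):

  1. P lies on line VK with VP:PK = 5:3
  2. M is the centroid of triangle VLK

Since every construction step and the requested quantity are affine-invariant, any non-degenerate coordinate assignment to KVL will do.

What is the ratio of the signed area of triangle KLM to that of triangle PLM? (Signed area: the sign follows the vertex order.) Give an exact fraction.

[KLM]:[PLM] = 4

Assign K = (0, 0), V = (1, 0), L = (0, 1) — the answer is frame-independent, so this choice is without loss of generality.
1. P lies on line VK with VP:PK = 5:3 ⇒ P = (3/8, 0)
2. M is the centroid of triangle VLK ⇒ M = (1/3, 1/3)
2·[KLM] = -1/3, 2·[PLM] = -1/12
[KLM]:[PLM] = -1/3:-1/12 = 4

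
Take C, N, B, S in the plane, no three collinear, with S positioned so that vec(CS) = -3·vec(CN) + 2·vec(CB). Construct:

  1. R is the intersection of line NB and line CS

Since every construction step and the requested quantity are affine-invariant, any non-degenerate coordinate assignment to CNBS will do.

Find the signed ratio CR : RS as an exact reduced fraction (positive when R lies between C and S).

CR:RS = -1/2

Set C = (0, 0), N = (1, 0), B = (0, 1), S = (-3, 2); any affine frame gives the same invariant.
1. R is the intersection of line NB and line CS ⇒ R = (3, -2)
R = C + t·(S−C) with t = -1, so CR:RS = t:(1−t) = -1:2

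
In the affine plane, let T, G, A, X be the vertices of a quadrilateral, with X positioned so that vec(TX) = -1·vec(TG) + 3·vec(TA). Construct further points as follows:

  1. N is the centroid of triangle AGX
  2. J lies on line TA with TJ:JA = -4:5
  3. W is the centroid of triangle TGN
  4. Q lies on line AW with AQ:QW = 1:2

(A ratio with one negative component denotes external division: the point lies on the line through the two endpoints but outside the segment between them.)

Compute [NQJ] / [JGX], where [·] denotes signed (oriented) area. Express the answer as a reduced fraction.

[NQJ]:[JGX] = -16/297

Set T = (0, 0), G = (1, 0), A = (0, 1), X = (-1, 3); any affine frame gives the same invariant.
1. N is the centroid of triangle AGX ⇒ N = (0, 4/3)
2. J lies on line TA with TJ:JA = -4:5 ⇒ J = (0, -4)
3. W is the centroid of triangle TGN ⇒ W = (1/3, 4/9)
4. Q lies on line AW with AQ:QW = 1:2 ⇒ Q = (1/9, 22/27)
2·[NQJ] = -16/27, 2·[JGX] = 11
[NQJ]:[JGX] = -16/27:11 = -16/297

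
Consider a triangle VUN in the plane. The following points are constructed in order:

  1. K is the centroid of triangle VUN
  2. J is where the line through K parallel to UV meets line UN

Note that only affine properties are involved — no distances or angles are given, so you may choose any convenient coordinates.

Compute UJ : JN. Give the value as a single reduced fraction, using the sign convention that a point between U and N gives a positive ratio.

UJ:JN = 1/2

Choose coordinates V = (0, 0), U = (1, 0), N = (0, 1).
1. K is the centroid of triangle VUN ⇒ K = (1/3, 1/3)
2. J is where the line through K parallel to UV meets line UN ⇒ J = (2/3, 1/3)
J = U + t·(N−U) with t = 1/3, so UJ:JN = t:(1−t) = 1/3:2/3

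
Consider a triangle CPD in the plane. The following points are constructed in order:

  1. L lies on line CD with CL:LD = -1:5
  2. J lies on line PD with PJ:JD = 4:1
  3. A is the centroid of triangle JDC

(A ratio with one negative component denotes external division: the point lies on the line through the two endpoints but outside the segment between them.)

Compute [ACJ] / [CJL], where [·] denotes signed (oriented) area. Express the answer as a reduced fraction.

[ACJ]:[CJL] = -4/3

Work in coordinates with C = (0, 0), P = (1, 0), D = (0, 1).
1. L lies on line CD with CL:LD = -1:5 ⇒ L = (0, -1/4)
2. J lies on line PD with PJ:JD = 4:1 ⇒ J = (1/5, 4/5)
3. A is the centroid of triangle JDC ⇒ A = (1/15, 3/5)
2·[ACJ] = 1/15, 2·[CJL] = -1/20
[ACJ]:[CJL] = 1/15:-1/20 = -4/3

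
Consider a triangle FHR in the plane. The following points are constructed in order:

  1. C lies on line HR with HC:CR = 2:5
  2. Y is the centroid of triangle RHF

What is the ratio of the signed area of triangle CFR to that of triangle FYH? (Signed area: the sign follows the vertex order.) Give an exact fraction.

Set F = (0, 0), H = (1, 0), R = (0, 1); any affine frame gives the same invariant.
1. C lies on line HR with HC:CR = 2:5 ⇒ C = (5/7, 2/7)
2. Y is the centroid of triangle RHF ⇒ Y = (1/3, 1/3)
2·[CFR] = -5/7, 2·[FYH] = -1/3
[CFR]:[FYH] = -5/7:-1/3 = 15/7

[CFR]:[FYH] = 15/7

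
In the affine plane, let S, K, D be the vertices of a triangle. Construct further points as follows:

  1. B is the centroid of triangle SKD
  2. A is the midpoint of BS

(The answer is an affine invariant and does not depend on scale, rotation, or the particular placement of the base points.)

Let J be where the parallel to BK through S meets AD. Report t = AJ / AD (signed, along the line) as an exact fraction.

t = -1/3

Set S = (0, 0), K = (1, 0), D = (0, 1); any affine frame gives the same invariant.
1. B is the centroid of triangle SKD ⇒ B = (1/3, 1/3)
2. A is the midpoint of BS ⇒ A = (1/6, 1/6)
through S parallel to BK: direction (2/3, -1/3); meets AD at J = (2/9, -1/9)
J = A + t·(D−A) with t = -1/3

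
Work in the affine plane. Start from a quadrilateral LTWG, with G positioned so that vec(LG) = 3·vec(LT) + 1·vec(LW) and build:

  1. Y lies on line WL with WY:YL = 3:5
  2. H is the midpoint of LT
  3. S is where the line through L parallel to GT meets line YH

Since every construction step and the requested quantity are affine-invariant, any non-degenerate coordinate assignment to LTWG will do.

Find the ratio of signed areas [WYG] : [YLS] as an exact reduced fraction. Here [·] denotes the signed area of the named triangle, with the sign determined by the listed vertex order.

[WYG]:[YLS] = 126/25

Assign L = (0, 0), T = (1, 0), W = (0, 1), G = (3, 1) — the answer is frame-independent, so this choice is without loss of generality.
1. Y lies on line WL with WY:YL = 3:5 ⇒ Y = (0, 5/8)
2. H is the midpoint of LT ⇒ H = (1/2, 0)
3. S is where the line through L parallel to GT meets line YH ⇒ S = (5/14, 5/28)
2·[WYG] = 9/8, 2·[YLS] = 25/112
[WYG]:[YLS] = 9/8:25/112 = 126/25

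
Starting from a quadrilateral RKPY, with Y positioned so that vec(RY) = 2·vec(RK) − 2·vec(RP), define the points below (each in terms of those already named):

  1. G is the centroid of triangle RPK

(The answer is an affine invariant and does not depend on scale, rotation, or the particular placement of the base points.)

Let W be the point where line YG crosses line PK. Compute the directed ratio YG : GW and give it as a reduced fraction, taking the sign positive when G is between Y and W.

Choose coordinates R = (0, 0), K = (1, 0), P = (0, 1), Y = (2, -2).
1. G is the centroid of triangle RPK ⇒ G = (1/3, 1/3)
line YG meets PK at W = (-1/2, 3/2)
G = Y + t·(W−Y) with t = 2/3, so YG:GW = 2/3:1/3

YG:GW = 2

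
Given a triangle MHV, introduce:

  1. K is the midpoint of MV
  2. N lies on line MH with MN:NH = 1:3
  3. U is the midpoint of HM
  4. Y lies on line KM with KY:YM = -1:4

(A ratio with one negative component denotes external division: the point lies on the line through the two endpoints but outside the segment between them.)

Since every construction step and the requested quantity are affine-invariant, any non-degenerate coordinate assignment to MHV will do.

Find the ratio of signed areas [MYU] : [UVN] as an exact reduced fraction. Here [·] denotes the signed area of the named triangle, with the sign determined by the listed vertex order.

[MYU]:[UVN] = -4/3

Set M = (0, 0), H = (1, 0), V = (0, 1); any affine frame gives the same invariant.
1. K is the midpoint of MV ⇒ K = (0, 1/2)
2. N lies on line MH with MN:NH = 1:3 ⇒ N = (1/4, 0)
3. U is the midpoint of HM ⇒ U = (1/2, 0)
4. Y lies on line KM with KY:YM = -1:4 ⇒ Y = (0, 2/3)
2·[MYU] = -1/3, 2·[UVN] = 1/4
[MYU]:[UVN] = -1/3:1/4 = -4/3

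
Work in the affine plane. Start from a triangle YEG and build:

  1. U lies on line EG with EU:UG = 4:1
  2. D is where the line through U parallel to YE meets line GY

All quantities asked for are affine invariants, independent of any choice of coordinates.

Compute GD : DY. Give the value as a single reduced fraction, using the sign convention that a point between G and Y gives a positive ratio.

GD:DY = 1/4

Assign Y = (0, 0), E = (1, 0), G = (0, 1) — the answer is frame-independent, so this choice is without loss of generality.
1. U lies on line EG with EU:UG = 4:1 ⇒ U = (1/5, 4/5)
2. D is where the line through U parallel to YE meets line GY ⇒ D = (0, 4/5)
D = G + t·(Y−G) with t = 1/5, so GD:DY = t:(1−t) = 1/5:4/5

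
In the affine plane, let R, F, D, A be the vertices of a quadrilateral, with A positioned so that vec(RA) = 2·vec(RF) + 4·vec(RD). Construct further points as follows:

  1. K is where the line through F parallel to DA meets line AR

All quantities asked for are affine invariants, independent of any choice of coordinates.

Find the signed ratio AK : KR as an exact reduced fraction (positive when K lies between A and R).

Work in coordinates with R = (0, 0), F = (1, 0), D = (0, 1), A = (2, 4).
1. K is where the line through F parallel to DA meets line AR ⇒ K = (-3, -6)
K = A + t·(R−A) with t = 5/2, so AK:KR = t:(1−t) = 5/2:-3/2

AK:KR = -5/3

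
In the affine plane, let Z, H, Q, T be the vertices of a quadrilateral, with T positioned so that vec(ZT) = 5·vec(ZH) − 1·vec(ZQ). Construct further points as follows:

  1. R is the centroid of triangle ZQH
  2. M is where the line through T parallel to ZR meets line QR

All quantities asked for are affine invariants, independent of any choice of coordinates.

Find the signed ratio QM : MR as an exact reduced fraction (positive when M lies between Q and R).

Assign Z = (0, 0), H = (1, 0), Q = (0, 1), T = (5, -1) — the answer is frame-independent, so this choice is without loss of generality.
1. R is the centroid of triangle ZQH ⇒ R = (1/3, 1/3)
2. M is where the line through T parallel to ZR meets line QR ⇒ M = (7/3, -11/3)
M = Q + t·(R−Q) with t = 7, so QM:MR = t:(1−t) = 7:-6

QM:MR = -7/6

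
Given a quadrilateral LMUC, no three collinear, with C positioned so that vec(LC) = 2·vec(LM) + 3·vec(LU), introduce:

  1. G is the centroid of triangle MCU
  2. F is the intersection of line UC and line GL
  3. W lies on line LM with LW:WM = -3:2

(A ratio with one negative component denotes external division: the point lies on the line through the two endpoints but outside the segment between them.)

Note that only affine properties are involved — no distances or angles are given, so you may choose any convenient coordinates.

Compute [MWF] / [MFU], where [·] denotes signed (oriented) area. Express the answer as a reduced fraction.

[MWF]:[MFU] = 4/3

Assign L = (0, 0), M = (1, 0), U = (0, 1), C = (2, 3) — the answer is frame-independent, so this choice is without loss of generality.
1. G is the centroid of triangle MCU ⇒ G = (1, 4/3)
2. F is the intersection of line UC and line GL ⇒ F = (3, 4)
3. W lies on line LM with LW:WM = -3:2 ⇒ W = (3, 0)
2·[MWF] = 8, 2·[MFU] = 6
[MWF]:[MFU] = 8:6 = 4/3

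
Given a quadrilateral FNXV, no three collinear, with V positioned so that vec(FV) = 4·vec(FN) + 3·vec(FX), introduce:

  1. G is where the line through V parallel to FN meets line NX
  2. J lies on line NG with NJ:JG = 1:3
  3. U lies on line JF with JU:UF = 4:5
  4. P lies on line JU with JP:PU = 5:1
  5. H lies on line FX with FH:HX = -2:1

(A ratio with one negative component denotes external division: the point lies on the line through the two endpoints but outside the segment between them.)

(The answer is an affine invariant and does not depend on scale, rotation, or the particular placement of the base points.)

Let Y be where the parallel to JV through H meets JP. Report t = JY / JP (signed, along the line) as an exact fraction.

t = -63/10

Choose coordinates F = (0, 0), N = (1, 0), X = (0, 1), V = (4, 3).
1. G is where the line through V parallel to FN meets line NX ⇒ G = (-2, 3)
2. J lies on line NG with NJ:JG = 1:3 ⇒ J = (1/4, 3/4)
3. U lies on line JF with JU:UF = 4:5 ⇒ U = (5/36, 5/12)
4. P lies on line JU with JP:PU = 5:1 ⇒ P = (17/108, 17/36)
5. H lies on line FX with FH:HX = -2:1 ⇒ H = (0, 2)
through H parallel to JV: direction (15/4, 9/4); meets JP at Y = (5/6, 5/2)
Y = J + t·(P−J) with t = -63/10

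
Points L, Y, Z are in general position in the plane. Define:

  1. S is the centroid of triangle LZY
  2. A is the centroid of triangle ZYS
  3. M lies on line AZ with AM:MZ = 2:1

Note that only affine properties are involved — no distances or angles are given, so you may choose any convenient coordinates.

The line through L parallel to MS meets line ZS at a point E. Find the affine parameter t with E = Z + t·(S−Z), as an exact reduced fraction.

t = -5

Work in coordinates with L = (0, 0), Y = (1, 0), Z = (0, 1).
1. S is the centroid of triangle LZY ⇒ S = (1/3, 1/3)
2. A is the centroid of triangle ZYS ⇒ A = (4/9, 4/9)
3. M lies on line AZ with AM:MZ = 2:1 ⇒ M = (4/27, 22/27)
through L parallel to MS: direction (5/27, -13/27); meets ZS at E = (-5/3, 13/3)
E = Z + t·(S−Z) with t = -5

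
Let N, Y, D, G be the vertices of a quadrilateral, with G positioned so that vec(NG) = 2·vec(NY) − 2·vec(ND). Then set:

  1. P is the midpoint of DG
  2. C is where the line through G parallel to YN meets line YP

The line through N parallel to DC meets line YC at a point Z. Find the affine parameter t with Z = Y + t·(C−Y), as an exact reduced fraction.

t = 3/2

Choose coordinates N = (0, 0), Y = (1, 0), D = (0, 1), G = (2, -2).
1. P is the midpoint of DG ⇒ P = (1, -1/2)
2. C is where the line through G parallel to YN meets line YP ⇒ C = (1, -2)
through N parallel to DC: direction (1, -3); meets YC at Z = (1, -3)
Z = Y + t·(C−Y) with t = 3/2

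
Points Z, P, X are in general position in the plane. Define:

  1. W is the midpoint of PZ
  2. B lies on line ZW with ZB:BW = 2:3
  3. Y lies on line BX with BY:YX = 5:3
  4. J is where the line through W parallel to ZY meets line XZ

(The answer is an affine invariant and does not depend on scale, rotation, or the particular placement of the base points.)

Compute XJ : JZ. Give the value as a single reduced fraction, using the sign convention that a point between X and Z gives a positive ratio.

Set Z = (0, 0), P = (1, 0), X = (0, 1); any affine frame gives the same invariant.
1. W is the midpoint of PZ ⇒ W = (1/2, 0)
2. B lies on line ZW with ZB:BW = 2:3 ⇒ B = (1/5, 0)
3. Y lies on line BX with BY:YX = 5:3 ⇒ Y = (3/40, 5/8)
4. J is where the line through W parallel to ZY meets line XZ ⇒ J = (0, -25/6)
J = X + t·(Z−X) with t = 31/6, so XJ:JZ = t:(1−t) = 31/6:-25/6

XJ:JZ = -31/25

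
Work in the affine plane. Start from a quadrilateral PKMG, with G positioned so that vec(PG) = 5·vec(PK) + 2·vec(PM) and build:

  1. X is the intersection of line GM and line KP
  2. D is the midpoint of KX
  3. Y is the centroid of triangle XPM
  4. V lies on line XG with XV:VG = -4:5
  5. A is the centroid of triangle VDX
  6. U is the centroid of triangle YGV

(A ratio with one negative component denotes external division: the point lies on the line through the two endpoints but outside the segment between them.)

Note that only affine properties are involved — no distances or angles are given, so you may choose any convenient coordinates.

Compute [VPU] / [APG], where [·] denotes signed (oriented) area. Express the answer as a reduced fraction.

[VPU]:[APG] = 235/192

Assign P = (0, 0), K = (1, 0), M = (0, 1), G = (5, 2) — the answer is frame-independent, so this choice is without loss of generality.
1. X is the intersection of line GM and line KP ⇒ X = (-5, 0)
2. D is the midpoint of KX ⇒ D = (-2, 0)
3. Y is the centroid of triangle XPM ⇒ Y = (-5/3, 1/3)
4. V lies on line XG with XV:VG = -4:5 ⇒ V = (-45, -8)
5. A is the centroid of triangle VDX ⇒ A = (-52/3, -8/3)
6. U is the centroid of triangle YGV ⇒ U = (-125/9, -17/9)
2·[VPU] = 235/9, 2·[APG] = 64/3
[VPU]:[APG] = 235/9:64/3 = 235/192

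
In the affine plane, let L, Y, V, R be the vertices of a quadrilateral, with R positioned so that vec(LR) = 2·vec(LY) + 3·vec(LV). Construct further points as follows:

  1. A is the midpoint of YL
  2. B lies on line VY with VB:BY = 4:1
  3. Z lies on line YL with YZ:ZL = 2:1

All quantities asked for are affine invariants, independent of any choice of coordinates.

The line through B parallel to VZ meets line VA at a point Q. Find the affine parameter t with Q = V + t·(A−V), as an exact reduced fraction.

Work in coordinates with L = (0, 0), Y = (1, 0), V = (0, 1), R = (2, 3).
1. A is the midpoint of YL ⇒ A = (1/2, 0)
2. B lies on line VY with VB:BY = 4:1 ⇒ B = (4/5, 1/5)
3. Z lies on line YL with YZ:ZL = 2:1 ⇒ Z = (1/3, 0)
through B parallel to VZ: direction (1/3, -1); meets VA at Q = (8/5, -11/5)
Q = V + t·(A−V) with t = 16/5

t = 16/5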